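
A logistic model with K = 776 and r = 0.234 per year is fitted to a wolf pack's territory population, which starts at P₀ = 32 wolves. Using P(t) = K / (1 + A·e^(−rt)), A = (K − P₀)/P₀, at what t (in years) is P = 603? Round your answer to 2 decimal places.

t ≈ 18.78 years

A = (776 − 32)/32 = 23.25
603 = 776/(1 + 23.25·e^(−0.234t)) → 1 + 23.25·e^(−0.234t) = 1.2869
e^(−0.234t) = 0.01234 → t = ln(81.03902)/0.234 = 4.39493/0.234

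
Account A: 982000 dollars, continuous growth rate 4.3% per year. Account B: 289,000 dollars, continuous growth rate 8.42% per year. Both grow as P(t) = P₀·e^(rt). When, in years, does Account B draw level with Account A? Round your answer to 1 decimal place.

t ≈ 29.7 years

982000·e^(0.043t) = 289000·e^(0.0842t)
982000/289000 = e^((0.0842 − 0.043)t) → ln(3.39792) = 0.0412·t
t = 1.22316 / 0.0412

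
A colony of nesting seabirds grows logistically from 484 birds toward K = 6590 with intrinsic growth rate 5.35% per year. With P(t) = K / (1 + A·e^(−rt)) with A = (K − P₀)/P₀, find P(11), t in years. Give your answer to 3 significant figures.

≈ 823 birds

A = (6590 − 484)/484 = 12.6157
P(11) = 6590 / (1 + 12.6157·e^(−0.0535·11)) = 6590 / (1 + 12.6157·0.555159)
= 6590 / 8.00373 ≈ 823.37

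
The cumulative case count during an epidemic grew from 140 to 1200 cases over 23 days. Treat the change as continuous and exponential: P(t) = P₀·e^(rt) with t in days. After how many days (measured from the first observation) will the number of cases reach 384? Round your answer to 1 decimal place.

r = ln(1200/140) / 23 ≈ 0.09341 per day
t = ln(384/140) / r = 1.009 / 0.09341 ≈ 10.802

t ≈ 10.8 days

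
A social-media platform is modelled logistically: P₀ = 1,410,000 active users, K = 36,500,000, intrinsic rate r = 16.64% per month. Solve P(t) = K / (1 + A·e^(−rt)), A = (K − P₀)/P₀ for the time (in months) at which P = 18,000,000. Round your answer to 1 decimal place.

t ≈ 19.2 months

A = (36500000 − 1410000)/1410000 = 24.88652
18000000 = 36500000/(1 + 24.88652·e^(−0.1664t)) → 1 + 24.88652·e^(−0.1664t) = 2.02778
e^(−0.1664t) = 0.041299 → t = ln(24.21392)/0.1664 = 3.18693/0.1664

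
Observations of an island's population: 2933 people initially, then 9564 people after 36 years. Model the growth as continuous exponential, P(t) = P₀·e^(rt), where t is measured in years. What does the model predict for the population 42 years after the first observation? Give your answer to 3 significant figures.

r = ln(9564/2933) / 36 ≈ 0.032833 per year
P(42) = 2933 · e^(0.032833·42) = 2933 · 3.97084 ≈ 11646.47

≈ 11,600 people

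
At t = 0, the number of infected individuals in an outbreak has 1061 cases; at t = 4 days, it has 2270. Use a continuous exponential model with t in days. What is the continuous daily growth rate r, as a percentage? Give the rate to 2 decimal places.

r ≈ 19.01% per day

2270 = 1061 · e^(r·4)
e^(4r) = 2270/1061 = 2.13949
r = ln(2.13949) / 4 = 0.76057 / 4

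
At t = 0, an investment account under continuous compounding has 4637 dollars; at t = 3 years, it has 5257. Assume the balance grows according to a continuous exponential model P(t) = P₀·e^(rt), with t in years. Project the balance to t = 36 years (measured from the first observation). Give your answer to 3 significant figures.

≈ 20,900 dollars

r = ln(5257/4637) / 3 ≈ 0.041831 per year
P(36) = 4637 · e^(0.041831·36) = 4637 · 4.50828 ≈ 20904.88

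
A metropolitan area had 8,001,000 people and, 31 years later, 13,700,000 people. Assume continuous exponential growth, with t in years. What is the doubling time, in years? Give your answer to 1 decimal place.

doubling time ≈ 40.0 years

r = ln(13700000/8001000) / 31 = ln(1.71229) / 31 ≈ 0.017349 per year
doubling time = ln 2 / |r| = 0.69315 / 0.017349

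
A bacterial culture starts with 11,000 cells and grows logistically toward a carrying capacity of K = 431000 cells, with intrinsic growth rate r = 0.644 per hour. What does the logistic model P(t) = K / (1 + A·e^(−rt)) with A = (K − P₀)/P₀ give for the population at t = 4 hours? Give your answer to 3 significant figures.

A = (431000 − 11000)/11000 = 38.18182
P(4) = 431000 / (1 + 38.18182·e^(−0.644·4)) = 431000 / (1 + 38.18182·0.076078)
= 431000 / 3.90479 ≈ 110377.39

≈ 110,000 cells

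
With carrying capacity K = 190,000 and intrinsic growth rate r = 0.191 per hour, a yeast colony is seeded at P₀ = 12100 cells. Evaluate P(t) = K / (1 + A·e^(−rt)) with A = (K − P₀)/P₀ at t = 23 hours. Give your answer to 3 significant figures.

A = (190000 − 12100)/12100 = 14.70248
P(23) = 190000 / (1 + 14.70248·e^(−0.191·23)) = 190000 / (1 + 14.70248·0.012364)
= 190000 / 1.18178 ≈ 160775.06

≈ 161,000 cells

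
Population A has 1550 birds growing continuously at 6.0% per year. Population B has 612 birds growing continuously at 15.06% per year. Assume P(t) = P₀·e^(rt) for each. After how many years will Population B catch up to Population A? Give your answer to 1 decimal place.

t ≈ 10.3 years

1550·e^(0.06t) = 612·e^(0.1506t)
1550/612 = e^((0.1506 − 0.06)t) → ln(2.53268) = 0.0906·t
t = 0.92928 / 0.0906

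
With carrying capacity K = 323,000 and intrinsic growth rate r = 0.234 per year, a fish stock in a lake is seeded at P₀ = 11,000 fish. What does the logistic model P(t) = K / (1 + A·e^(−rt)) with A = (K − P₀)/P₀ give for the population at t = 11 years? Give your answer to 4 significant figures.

≈ 102,100 fish

A = (323000 − 11000)/11000 = 28.36364
P(11) = 323000 / (1 + 28.36364·e^(−0.234·11)) = 323000 / (1 + 28.36364·0.07623)
= 323000 / 3.16216 ≈ 102145.36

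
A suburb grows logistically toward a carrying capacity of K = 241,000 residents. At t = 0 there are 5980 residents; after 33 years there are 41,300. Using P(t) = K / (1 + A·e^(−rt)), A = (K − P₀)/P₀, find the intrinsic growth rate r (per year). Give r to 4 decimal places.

r ≈ 0.0635 per year

A = (241000 − 5980)/5980 = 39.301
41300 = 241000/(1 + 39.301·e^(−r·33)) → e^(−33r) = (5.83535 − 1)/39.301 = 0.123034
r = −ln(0.123034)/33 = 2.0953/33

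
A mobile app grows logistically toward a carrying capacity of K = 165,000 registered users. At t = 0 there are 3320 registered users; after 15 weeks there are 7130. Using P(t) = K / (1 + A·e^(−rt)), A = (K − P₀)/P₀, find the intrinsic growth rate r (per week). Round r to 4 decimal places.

A = (165000 − 3320)/3320 = 48.6988
7130 = 165000/(1 + 48.6988·e^(−r·15)) → e^(−15r) = (23.14165 − 1)/48.6988 = 0.454665
r = −ln(0.454665)/15 = 0.78819/15

r ≈ 0.0525 per week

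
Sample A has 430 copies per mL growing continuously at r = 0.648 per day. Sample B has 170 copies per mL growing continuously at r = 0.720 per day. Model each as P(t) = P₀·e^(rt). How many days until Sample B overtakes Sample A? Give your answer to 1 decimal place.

430·e^(0.648t) = 170·e^(0.72t)
430/170 = e^((0.72 − 0.648)t) → ln(2.52941) = 0.072·t
t = 0.92799 / 0.072

t ≈ 12.9 days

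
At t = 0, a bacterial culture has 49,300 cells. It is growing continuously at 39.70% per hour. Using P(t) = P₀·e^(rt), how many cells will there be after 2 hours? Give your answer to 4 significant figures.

≈ 109,100 cells

P(2) = 49300 · e^(0.397·2) = 49300 · e^(0.794)
= 49300 · 2.21223 ≈ 109062.82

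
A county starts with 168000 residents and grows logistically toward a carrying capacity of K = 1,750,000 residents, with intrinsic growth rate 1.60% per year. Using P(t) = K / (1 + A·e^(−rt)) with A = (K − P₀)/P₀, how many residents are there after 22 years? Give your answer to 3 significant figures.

A = (1750000 − 168000)/168000 = 9.41667
P(22) = 1750000 / (1 + 9.41667·e^(−0.016·22)) = 1750000 / (1 + 9.41667·0.70328)
= 1750000 / 7.62255 ≈ 229581.83

≈ 230,000 residents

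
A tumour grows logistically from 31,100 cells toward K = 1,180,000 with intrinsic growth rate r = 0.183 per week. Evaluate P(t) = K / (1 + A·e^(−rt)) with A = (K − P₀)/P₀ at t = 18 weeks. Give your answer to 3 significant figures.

≈ 498,000 cells

A = (1180000 − 31100)/31100 = 36.94212
P(18) = 1180000 / (1 + 36.94212·e^(−0.183·18)) = 1180000 / (1 + 36.94212·0.037105)
= 1180000 / 2.37074 ≈ 497734.4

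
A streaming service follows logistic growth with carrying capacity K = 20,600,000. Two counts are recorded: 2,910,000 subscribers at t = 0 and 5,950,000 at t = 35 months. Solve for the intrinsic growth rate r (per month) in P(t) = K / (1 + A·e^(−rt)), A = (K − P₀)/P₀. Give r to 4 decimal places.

A = (20600000 − 2910000)/2910000 = 6.07904
5950000 = 20600000/(1 + 6.07904·e^(−r·35)) → e^(−35r) = (3.46218 − 1)/6.07904 = 0.405029
r = −ln(0.405029)/35 = 0.9038/35

r ≈ 0.0258 per month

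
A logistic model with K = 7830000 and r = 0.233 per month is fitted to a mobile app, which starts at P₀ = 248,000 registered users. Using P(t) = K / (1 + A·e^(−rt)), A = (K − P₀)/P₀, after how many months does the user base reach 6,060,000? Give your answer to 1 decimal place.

t ≈ 20.0 months

A = (7830000 − 248000)/248000 = 30.57258
6060000 = 7830000/(1 + 30.57258·e^(−0.233t)) → 1 + 30.57258·e^(−0.233t) = 1.29208
e^(−0.233t) = 0.009554 → t = ln(104.67223)/0.233 = 4.65083/0.233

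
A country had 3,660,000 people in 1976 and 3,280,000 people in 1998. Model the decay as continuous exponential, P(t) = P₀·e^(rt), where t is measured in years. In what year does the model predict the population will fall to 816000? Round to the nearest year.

r = ln(3280000/3660000) / 22 = -0.10962/22 ≈ -0.004983 per year
t = ln(816000/3660000) / r = -1.5008/-0.004983 ≈ 301.2 years after 1976

year 2277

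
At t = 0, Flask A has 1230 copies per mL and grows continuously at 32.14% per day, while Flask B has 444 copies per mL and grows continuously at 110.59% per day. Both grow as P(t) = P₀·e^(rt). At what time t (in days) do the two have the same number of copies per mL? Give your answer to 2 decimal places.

t ≈ 1.30 days

1230·e^(0.3214t) = 444·e^(1.1059t)
1230/444 = e^((1.1059 − 0.3214)t) → ln(2.77027) = 0.7845·t
t = 1.01894 / 0.7845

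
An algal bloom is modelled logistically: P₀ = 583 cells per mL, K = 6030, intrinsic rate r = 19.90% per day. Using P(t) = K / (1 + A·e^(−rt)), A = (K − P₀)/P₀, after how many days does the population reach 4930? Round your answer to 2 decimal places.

A = (6030 − 583)/583 = 9.34305
4930 = 6030/(1 + 9.34305·e^(−0.199t)) → 1 + 9.34305·e^(−0.199t) = 1.22312
e^(−0.199t) = 0.023881 → t = ln(41.87387)/0.199 = 3.73466/0.199

t ≈ 18.77 days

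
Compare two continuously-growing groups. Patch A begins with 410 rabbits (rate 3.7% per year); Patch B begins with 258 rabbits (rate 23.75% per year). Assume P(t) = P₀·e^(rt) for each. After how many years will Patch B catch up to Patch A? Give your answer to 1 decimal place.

t ≈ 2.3 years

410·e^(0.037t) = 258·e^(0.2375t)
410/258 = e^((0.2375 − 0.037)t) → ln(1.58915) = 0.2005·t
t = 0.4632 / 0.2005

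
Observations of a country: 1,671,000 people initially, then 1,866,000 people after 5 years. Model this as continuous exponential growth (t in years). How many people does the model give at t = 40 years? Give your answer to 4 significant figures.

r = ln(1866000/1671000) / 5 ≈ 0.022075 per year
P(40) = 1671000 · e^(0.022075·40) = 1671000 · 2.41814 ≈ 4040712.64

≈ 4,041,000 people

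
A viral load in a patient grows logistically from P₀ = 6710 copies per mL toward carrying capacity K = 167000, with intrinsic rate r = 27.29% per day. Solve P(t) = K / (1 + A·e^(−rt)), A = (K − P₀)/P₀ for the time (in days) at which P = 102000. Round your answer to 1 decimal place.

A = (167000 − 6710)/6710 = 23.88823
102000 = 167000/(1 + 23.88823·e^(−0.2729t)) → 1 + 23.88823·e^(−0.2729t) = 1.63725
e^(−0.2729t) = 0.026677 → t = ln(37.48614)/0.2729 = 3.62397/0.2729

t ≈ 13.3 days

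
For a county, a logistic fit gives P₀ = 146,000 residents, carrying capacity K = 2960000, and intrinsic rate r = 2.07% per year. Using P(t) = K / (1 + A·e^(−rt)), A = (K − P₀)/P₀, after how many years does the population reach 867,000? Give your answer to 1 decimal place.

t ≈ 100.4 years

A = (2960000 − 146000)/146000 = 19.27397
867000 = 2960000/(1 + 19.27397·e^(−0.0207t)) → 1 + 19.27397·e^(−0.0207t) = 3.41407
e^(−0.0207t) = 0.12525 → t = ln(7.98401)/0.0207 = 2.07744/0.0207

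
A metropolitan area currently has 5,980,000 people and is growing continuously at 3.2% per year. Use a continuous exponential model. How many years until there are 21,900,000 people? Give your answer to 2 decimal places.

21900000 = 5980000 · e^(0.032·t)
t = ln(21900000/5980000) / 0.032 = ln(3.66221) / 0.032 = 1.29807 / 0.032

t ≈ 40.56 years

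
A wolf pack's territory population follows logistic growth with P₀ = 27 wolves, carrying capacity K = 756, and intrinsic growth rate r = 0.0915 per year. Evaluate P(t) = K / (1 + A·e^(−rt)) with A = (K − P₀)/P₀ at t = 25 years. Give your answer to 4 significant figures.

≈ 202.1 wolves

A = (756 − 27)/27 = 27
P(25) = 756 / (1 + 27·e^(−0.0915·25)) = 756 / (1 + 27·0.10152)
= 756 / 3.74104 ≈ 202.08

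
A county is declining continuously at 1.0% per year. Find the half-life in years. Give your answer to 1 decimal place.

half-life ≈ 69.3 years

half-life = ln(2) / |r| = 0.69315 / 0.01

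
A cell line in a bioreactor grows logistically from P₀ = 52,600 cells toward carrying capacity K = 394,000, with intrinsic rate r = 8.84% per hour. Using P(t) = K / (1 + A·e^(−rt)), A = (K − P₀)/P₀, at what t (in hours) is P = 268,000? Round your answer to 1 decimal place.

t ≈ 29.7 hours

A = (394000 − 52600)/52600 = 6.49049
268000 = 394000/(1 + 6.49049·e^(−0.0884t)) → 1 + 6.49049·e^(−0.0884t) = 1.47015
e^(−0.0884t) = 0.072437 → t = ln(13.80518)/0.0884 = 2.62504/0.0884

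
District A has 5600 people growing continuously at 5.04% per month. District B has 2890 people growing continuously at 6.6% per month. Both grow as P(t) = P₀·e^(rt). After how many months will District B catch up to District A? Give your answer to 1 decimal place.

5600·e^(0.0504t) = 2890·e^(0.066t)
5600/2890 = e^((0.066 − 0.0504)t) → ln(1.93772) = 0.0156·t
t = 0.66151 / 0.0156

t ≈ 42.4 months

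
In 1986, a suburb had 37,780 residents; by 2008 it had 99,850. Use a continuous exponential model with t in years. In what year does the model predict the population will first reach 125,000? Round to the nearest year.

r = ln(99850/37780) / 22 = 0.97189/22 ≈ 0.044177 per year
t = ln(125000/37780) / r = 1.19653/0.044177 ≈ 27.09 years after 1986

year 2013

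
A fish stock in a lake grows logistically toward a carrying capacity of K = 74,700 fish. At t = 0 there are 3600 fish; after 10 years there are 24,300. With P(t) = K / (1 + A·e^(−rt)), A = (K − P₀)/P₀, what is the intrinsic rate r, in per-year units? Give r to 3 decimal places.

A = (74700 − 3600)/3600 = 19.75
24300 = 74700/(1 + 19.75·e^(−r·10)) → e^(−10r) = (3.07407 − 1)/19.75 = 0.105016
r = −ln(0.105016)/10 = 2.25364/10

r ≈ 0.225 per year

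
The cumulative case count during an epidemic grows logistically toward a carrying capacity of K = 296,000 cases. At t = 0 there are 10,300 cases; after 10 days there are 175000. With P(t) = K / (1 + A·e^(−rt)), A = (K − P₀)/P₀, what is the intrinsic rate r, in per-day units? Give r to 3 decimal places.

r ≈ 0.369 per day

A = (296000 − 10300)/10300 = 27.73786
175000 = 296000/(1 + 27.73786·e^(−r·10)) → e^(−10r) = (1.69143 − 1)/27.73786 = 0.024927
r = −ln(0.024927)/10 = 3.69179/10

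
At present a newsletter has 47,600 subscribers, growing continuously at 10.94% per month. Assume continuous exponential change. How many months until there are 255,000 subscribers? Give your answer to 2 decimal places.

255000 = 47600 · e^(0.1094·t)
t = ln(255000/47600) / 0.1094 = ln(5.35714) / 0.1094 = 1.67843 / 0.1094

t ≈ 15.34 months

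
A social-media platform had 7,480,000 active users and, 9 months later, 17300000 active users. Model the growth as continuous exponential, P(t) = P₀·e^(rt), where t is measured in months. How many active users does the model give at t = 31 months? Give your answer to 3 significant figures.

≈ 134,000,000 active users

r = ln(17300000/7480000) / 9 ≈ 0.093164 per month
P(31) = 7480000 · e^(0.093164·31) = 7480000 · 17.95873 ≈ 134331268.55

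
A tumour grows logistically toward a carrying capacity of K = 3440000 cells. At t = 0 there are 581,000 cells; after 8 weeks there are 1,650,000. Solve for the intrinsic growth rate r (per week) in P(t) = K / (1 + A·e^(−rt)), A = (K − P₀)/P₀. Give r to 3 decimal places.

r ≈ 0.189 per week

A = (3440000 − 581000)/581000 = 4.92083
1650000 = 3440000/(1 + 4.92083·e^(−r·8)) → e^(−8r) = (2.08485 − 1)/4.92083 = 0.220461
r = −ln(0.220461)/8 = 1.51204/8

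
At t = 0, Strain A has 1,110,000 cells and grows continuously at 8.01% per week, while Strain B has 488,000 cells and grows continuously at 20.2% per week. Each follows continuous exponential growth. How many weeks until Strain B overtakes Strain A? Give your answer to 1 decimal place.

1110000·e^(0.0801t) = 488000·e^(0.202t)
1110000/488000 = e^((0.202 − 0.0801)t) → ln(2.27459) = 0.1219·t
t = 0.8218 / 0.1219

t ≈ 6.7 weeks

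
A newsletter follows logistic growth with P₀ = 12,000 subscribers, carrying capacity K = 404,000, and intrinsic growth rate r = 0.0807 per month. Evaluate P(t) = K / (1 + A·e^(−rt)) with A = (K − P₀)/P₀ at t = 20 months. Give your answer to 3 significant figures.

A = (404000 − 12000)/12000 = 32.66667
P(20) = 404000 / (1 + 32.66667·e^(−0.0807·20)) = 404000 / (1 + 32.66667·0.19909)
= 404000 / 7.5036 ≈ 53840.85

≈ 53,800 subscribers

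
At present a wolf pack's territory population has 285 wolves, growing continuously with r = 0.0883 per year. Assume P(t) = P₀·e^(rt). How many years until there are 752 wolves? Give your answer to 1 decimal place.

t ≈ 11.0 years

752 = 285 · e^(0.0883·t)
t = ln(752/285) / 0.0883 = ln(2.6386) / 0.0883 = 0.97025 / 0.0883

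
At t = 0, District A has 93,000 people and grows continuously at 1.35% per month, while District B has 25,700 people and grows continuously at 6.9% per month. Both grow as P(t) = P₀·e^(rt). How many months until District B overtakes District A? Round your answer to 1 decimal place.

t ≈ 23.2 months

93000·e^(0.0135t) = 25700·e^(0.069t)
93000/25700 = e^((0.069 − 0.0135)t) → ln(3.61868) = 0.0555·t
t = 1.28611 / 0.0555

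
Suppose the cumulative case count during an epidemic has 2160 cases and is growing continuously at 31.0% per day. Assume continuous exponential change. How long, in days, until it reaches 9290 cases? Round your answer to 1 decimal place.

9290 = 2160 · e^(0.31·t)
t = ln(9290/2160) / 0.31 = ln(4.30093) / 0.31 = 1.45883 / 0.31

t ≈ 4.7 days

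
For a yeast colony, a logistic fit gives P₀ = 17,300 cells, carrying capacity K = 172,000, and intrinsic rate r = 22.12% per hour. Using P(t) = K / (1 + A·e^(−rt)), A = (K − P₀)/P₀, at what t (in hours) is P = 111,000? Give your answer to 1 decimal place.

t ≈ 12.6 hours

A = (172000 − 17300)/17300 = 8.9422
111000 = 172000/(1 + 8.9422·e^(−0.2212t)) → 1 + 8.9422·e^(−0.2212t) = 1.54955
e^(−0.2212t) = 0.061456 → t = ln(16.27187)/0.2212 = 2.78944/0.2212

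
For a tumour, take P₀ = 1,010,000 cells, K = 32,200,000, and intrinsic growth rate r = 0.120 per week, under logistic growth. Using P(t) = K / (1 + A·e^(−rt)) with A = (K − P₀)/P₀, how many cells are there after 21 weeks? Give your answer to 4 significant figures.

A = (32200000 − 1010000)/1010000 = 30.88119
P(21) = 32200000 / (1 + 30.88119·e^(−0.12·21)) = 32200000 / (1 + 30.88119·0.08046)
= 32200000 / 3.48469 ≈ 9240424.87

≈ 9,240,000 cells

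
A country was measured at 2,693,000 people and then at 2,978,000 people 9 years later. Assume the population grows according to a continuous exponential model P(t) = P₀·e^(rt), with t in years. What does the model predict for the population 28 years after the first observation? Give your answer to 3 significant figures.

r = ln(2978000/2693000) / 9 ≈ 0.011177 per year
P(28) = 2693000 · e^(0.011177·28) = 2693000 · 1.36747 ≈ 3682609.2

≈ 3,680,000 people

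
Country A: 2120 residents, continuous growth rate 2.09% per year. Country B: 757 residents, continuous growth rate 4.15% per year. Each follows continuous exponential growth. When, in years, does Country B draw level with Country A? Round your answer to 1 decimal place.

t ≈ 50.0 years

2120·e^(0.0209t) = 757·e^(0.0415t)
2120/757 = e^((0.0415 − 0.0209)t) → ln(2.80053) = 0.0206·t
t = 1.02981 / 0.0206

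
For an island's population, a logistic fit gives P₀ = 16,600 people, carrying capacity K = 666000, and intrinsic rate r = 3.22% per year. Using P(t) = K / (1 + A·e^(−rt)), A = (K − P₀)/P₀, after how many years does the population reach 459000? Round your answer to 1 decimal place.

t ≈ 138.6 years

A = (666000 − 16600)/16600 = 39.12048
459000 = 666000/(1 + 39.12048·e^(−0.0322t)) → 1 + 39.12048·e^(−0.0322t) = 1.45098
e^(−0.0322t) = 0.011528 → t = ln(86.74542)/0.0322 = 4.46298/0.0322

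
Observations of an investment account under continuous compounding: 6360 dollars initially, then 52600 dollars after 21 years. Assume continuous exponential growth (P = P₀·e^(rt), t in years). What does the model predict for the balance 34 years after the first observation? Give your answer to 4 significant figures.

r = ln(52600/6360) / 21 ≈ 0.100604 per year
P(34) = 6360 · e^(0.100604·34) = 6360 · 30.58599 ≈ 194526.9

≈ 194,500 dollars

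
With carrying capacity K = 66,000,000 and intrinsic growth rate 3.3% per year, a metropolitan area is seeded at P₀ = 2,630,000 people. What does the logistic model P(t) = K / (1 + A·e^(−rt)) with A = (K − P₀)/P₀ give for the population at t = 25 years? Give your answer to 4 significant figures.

A = (66000000 − 2630000)/2630000 = 24.09506
P(25) = 66000000 / (1 + 24.09506·e^(−0.033·25)) = 66000000 / (1 + 24.09506·0.438235)
= 66000000 / 11.5593 ≈ 5709689.72

≈ 5,710,000 people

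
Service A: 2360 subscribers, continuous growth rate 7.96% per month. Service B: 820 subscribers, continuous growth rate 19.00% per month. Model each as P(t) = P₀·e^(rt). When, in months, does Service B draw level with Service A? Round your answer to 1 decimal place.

2360·e^(0.0796t) = 820·e^(0.19t)
2360/820 = e^((0.19 − 0.0796)t) → ln(2.87805) = 0.1104·t
t = 1.05711 / 0.1104

t ≈ 9.6 months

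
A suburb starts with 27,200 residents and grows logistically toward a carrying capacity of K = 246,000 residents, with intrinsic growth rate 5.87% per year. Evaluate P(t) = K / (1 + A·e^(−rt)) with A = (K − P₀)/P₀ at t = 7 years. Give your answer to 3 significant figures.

A = (246000 − 27200)/27200 = 8.04412
P(7) = 246000 / (1 + 8.04412·e^(−0.0587·7)) = 246000 / (1 + 8.04412·0.663053)
= 246000 / 6.33368 ≈ 38839.99

≈ 38,800 residents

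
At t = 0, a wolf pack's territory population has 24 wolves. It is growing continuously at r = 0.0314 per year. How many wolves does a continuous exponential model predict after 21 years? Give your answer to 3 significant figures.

P(21) = 24 · e^(0.0314·21) = 24 · e^(0.6594)
= 24 · 1.93363 ≈ 46.41

≈ 46.4 wolves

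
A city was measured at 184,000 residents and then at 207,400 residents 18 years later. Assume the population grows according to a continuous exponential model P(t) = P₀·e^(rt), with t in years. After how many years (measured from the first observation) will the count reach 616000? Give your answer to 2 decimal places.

r = ln(207400/184000) / 18 ≈ 0.006651 per year
t = ln(616000/184000) / r = 1.20831 / 0.006651 ≈ 181.68

t ≈ 181.68 years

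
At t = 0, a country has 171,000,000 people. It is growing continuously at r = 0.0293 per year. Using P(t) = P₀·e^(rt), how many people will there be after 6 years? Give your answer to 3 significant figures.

≈ 204,000,000 people

P(6) = 171000000 · e^(0.0293·6) = 171000000 · e^(0.1758)
= 171000000 · 1.1922 ≈ 203866130.73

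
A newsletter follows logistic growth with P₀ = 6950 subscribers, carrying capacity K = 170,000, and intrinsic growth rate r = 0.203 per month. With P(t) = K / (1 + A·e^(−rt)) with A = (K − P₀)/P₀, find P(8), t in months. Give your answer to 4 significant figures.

≈ 30,230 subscribers

A = (170000 − 6950)/6950 = 23.46043
P(8) = 170000 / (1 + 23.46043·e^(−0.203·8)) = 170000 / (1 + 23.46043·0.197109)
= 170000 / 5.62425 ≈ 30226.23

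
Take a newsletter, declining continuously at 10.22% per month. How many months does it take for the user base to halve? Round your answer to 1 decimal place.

half-life = ln(2) / |r| = 0.69315 / 0.1022

half-life ≈ 6.8 months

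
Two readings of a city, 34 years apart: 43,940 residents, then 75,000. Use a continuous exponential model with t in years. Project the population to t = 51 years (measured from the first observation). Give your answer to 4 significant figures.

≈ 97,990 residents

r = ln(75000/43940) / 34 ≈ 0.015725 per year
P(51) = 43940 · e^(0.015725·51) = 43940 · 2.22998 ≈ 97985.51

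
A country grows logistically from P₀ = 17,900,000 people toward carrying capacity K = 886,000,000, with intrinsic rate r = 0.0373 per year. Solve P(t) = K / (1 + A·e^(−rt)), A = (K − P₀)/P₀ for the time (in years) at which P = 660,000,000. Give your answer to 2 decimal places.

A = (886000000 − 17900000)/17900000 = 48.49721
660000000 = 886000000/(1 + 48.49721·e^(−0.0373t)) → 1 + 48.49721·e^(−0.0373t) = 1.34242
e^(−0.0373t) = 0.007061 → t = ln(141.62901)/0.0373 = 4.95321/0.0373

t ≈ 132.79 years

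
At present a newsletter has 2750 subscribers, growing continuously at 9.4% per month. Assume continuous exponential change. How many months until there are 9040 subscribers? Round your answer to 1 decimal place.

9040 = 2750 · e^(0.094·t)
t = ln(9040/2750) / 0.094 = ln(3.28727) / 0.094 = 1.19006 / 0.094

t ≈ 12.7 months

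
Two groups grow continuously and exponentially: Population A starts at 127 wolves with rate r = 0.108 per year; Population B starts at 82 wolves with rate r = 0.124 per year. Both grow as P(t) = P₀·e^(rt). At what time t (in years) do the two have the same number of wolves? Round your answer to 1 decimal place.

127·e^(0.108t) = 82·e^(0.124t)
127/82 = e^((0.124 − 0.108)t) → ln(1.54878) = 0.016·t
t = 0.43747 / 0.016

t ≈ 27.3 years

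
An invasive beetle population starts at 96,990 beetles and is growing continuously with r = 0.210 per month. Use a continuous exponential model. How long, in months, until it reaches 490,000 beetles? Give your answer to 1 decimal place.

490000 = 96990 · e^(0.21·t)
t = ln(490000/96990) / 0.21 = ln(5.05207) / 0.21 = 1.6198 / 0.21

t ≈ 7.7 months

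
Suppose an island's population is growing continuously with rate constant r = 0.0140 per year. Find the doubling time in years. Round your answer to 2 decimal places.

doubling time ≈ 49.51 years

doubling time = ln(2) / |r| = 0.69315 / 0.014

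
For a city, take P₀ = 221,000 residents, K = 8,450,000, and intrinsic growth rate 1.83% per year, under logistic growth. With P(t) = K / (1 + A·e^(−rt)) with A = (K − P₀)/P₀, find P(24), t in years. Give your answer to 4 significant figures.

A = (8450000 − 221000)/221000 = 37.23529
P(24) = 8450000 / (1 + 37.23529·e^(−0.0183·24)) = 8450000 / (1 + 37.23529·0.644552)
= 8450000 / 25.00008 ≈ 337998.95

≈ 338,000 residents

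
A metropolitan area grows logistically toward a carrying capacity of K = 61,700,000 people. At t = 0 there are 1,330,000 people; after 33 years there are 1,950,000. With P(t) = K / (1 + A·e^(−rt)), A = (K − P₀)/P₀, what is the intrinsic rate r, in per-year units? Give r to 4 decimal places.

A = (61700000 − 1330000)/1330000 = 45.39098
1950000 = 61700000/(1 + 45.39098·e^(−r·33)) → e^(−33r) = (31.64103 − 1)/45.39098 = 0.675047
r = −ln(0.675047)/33 = 0.39297/33

r ≈ 0.0119 per year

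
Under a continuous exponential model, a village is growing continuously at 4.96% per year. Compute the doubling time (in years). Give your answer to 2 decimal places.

doubling time ≈ 13.97 years

doubling time = ln(2) / |r| = 0.69315 / 0.0496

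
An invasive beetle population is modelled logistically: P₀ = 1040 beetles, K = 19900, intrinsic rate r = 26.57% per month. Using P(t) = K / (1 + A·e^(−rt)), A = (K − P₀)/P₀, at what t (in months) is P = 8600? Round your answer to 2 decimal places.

A = (19900 − 1040)/1040 = 18.13462
8600 = 19900/(1 + 18.13462·e^(−0.2657t)) → 1 + 18.13462·e^(−0.2657t) = 2.31395
e^(−0.2657t) = 0.072456 → t = ln(13.80157)/0.2657 = 2.62478/0.2657

t ≈ 9.88 months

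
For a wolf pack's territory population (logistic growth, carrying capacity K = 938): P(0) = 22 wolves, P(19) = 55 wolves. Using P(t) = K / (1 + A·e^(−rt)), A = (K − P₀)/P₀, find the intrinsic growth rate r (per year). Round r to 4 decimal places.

r ≈ 0.0502 per year

A = (938 − 22)/22 = 41.63636
55 = 938/(1 + 41.63636·e^(−r·19)) → e^(−19r) = (17.05455 − 1)/41.63636 = 0.38559
r = −ln(0.38559)/19 = 0.95298/19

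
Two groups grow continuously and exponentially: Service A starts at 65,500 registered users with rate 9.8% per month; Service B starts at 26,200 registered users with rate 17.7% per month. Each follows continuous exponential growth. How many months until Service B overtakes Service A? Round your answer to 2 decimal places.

t ≈ 11.60 months

65500·e^(0.098t) = 26200·e^(0.177t)
65500/26200 = e^((0.177 − 0.098)t) → ln(2.5) = 0.079·t
t = 0.91629 / 0.079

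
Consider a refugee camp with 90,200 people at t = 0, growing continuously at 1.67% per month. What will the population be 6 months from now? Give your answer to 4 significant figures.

≈ 99,710 people

P(6) = 90200 · e^(0.0167·6) = 90200 · e^(0.1002)
= 90200 · 1.10539 ≈ 99706.36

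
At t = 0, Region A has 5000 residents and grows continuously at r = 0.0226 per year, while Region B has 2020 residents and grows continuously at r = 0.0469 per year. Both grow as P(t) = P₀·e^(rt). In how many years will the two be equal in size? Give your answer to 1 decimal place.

5000·e^(0.0226t) = 2020·e^(0.0469t)
5000/2020 = e^((0.0469 − 0.0226)t) → ln(2.47525) = 0.0243·t
t = 0.90634 / 0.0243

t ≈ 37.3 years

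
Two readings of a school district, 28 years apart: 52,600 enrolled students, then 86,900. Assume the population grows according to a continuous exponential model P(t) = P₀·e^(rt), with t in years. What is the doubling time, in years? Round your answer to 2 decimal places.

doubling time ≈ 38.66 years

r = ln(86900/52600) / 28 = ln(1.65209) / 28 ≈ 0.01793 per year
doubling time = ln 2 / |r| = 0.69315 / 0.01793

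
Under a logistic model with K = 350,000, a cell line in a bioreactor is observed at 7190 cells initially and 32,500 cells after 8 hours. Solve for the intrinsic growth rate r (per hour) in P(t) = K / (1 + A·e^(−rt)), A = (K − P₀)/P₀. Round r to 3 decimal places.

r ≈ 0.198 per hour

A = (350000 − 7190)/7190 = 47.67872
32500 = 350000/(1 + 47.67872·e^(−r·8)) → e^(−8r) = (10.76923 − 1)/47.67872 = 0.204897
r = −ln(0.204897)/8 = 1.58525/8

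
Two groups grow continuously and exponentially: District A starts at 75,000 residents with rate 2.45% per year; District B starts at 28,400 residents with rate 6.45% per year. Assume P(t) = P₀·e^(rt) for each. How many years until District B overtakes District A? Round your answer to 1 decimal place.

t ≈ 24.3 years

75000·e^(0.0245t) = 28400·e^(0.0645t)
75000/28400 = e^((0.0645 − 0.0245)t) → ln(2.64085) = 0.04·t
t = 0.9711 / 0.04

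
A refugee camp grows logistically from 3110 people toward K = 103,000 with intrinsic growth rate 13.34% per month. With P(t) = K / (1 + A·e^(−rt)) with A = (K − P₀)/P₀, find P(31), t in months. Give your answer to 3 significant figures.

≈ 68,000 people

A = (103000 − 3110)/3110 = 32.11897
P(31) = 103000 / (1 + 32.11897·e^(−0.1334·31)) = 103000 / (1 + 32.11897·0.015996)
= 103000 / 1.51378 ≈ 68041.43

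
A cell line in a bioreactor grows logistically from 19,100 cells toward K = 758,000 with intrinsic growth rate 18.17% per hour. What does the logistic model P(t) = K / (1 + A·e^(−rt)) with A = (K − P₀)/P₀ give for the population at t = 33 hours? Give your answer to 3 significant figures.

A = (758000 − 19100)/19100 = 38.68586
P(33) = 758000 / (1 + 38.68586·e^(−0.1817·33)) = 758000 / (1 + 38.68586·0.002488)
= 758000 / 1.09627 ≈ 691437.16

≈ 691,000 cells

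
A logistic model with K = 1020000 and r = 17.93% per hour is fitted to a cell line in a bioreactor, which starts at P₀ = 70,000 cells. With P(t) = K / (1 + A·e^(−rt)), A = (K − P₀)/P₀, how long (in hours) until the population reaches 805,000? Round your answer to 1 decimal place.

A = (1020000 − 70000)/70000 = 13.57143
805000 = 1020000/(1 + 13.57143·e^(−0.1793t)) → 1 + 13.57143·e^(−0.1793t) = 1.26708
e^(−0.1793t) = 0.01968 → t = ln(50.81395)/0.1793 = 3.92817/0.1793

t ≈ 21.9 hours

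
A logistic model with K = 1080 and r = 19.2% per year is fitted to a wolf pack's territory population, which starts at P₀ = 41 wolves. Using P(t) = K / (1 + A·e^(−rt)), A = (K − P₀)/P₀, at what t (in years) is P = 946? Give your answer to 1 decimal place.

t ≈ 27.0 years

A = (1080 − 41)/41 = 25.34146
946 = 1080/(1 + 25.34146·e^(−0.192t)) → 1 + 25.34146·e^(−0.192t) = 1.14165
e^(−0.192t) = 0.00559 → t = ln(178.90317)/0.192 = 5.18684/0.192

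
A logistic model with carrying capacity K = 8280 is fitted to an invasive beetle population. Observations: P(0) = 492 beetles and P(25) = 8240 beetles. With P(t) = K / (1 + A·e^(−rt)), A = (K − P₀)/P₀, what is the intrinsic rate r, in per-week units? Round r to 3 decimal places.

r ≈ 0.324 per week

A = (8280 − 492)/492 = 15.82927
8240 = 8280/(1 + 15.82927·e^(−r·25)) → e^(−25r) = (1.00485 − 1)/15.82927 = 0.000307
r = −ln(0.000307)/25 = 8.08974/25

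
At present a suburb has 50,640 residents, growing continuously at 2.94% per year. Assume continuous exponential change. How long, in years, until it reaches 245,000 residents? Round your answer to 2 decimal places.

245000 = 50640 · e^(0.0294·t)
t = ln(245000/50640) / 0.0294 = ln(4.83807) / 0.0294 = 1.57652 / 0.0294

t ≈ 53.62 years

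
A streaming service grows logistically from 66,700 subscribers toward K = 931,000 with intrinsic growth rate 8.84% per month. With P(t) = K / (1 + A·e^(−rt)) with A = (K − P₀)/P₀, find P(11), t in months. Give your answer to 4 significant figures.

≈ 157,800 subscribers

A = (931000 − 66700)/66700 = 12.95802
P(11) = 931000 / (1 + 12.95802·e^(−0.0884·11)) = 931000 / (1 + 12.95802·0.378174)
= 931000 / 5.90039 ≈ 157786.16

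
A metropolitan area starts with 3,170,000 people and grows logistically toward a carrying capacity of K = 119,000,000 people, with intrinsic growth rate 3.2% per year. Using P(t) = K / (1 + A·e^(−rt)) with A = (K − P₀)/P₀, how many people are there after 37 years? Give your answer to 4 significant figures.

A = (119000000 − 3170000)/3170000 = 36.53943
P(37) = 119000000 / (1 + 36.53943·e^(−0.032·37)) = 119000000 / (1 + 36.53943·0.306052)
= 119000000 / 12.18297 ≈ 9767733.82

≈ 9,768,000 people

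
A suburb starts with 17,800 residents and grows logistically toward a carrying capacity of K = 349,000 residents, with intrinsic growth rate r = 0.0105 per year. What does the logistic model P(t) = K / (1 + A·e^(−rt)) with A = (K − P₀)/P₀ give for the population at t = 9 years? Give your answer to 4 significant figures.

≈ 19,470 residents

A = (349000 − 17800)/17800 = 18.60674
P(9) = 349000 / (1 + 18.60674·e^(−0.0105·9)) = 349000 / (1 + 18.60674·0.909828)
= 349000 / 17.92893 ≈ 19465.75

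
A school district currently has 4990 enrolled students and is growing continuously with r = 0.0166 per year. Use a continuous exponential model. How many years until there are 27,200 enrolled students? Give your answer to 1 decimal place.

27200 = 4990 · e^(0.0166·t)
t = ln(27200/4990) / 0.0166 = ln(5.4509) / 0.0166 = 1.69578 / 0.0166

t ≈ 102.2 years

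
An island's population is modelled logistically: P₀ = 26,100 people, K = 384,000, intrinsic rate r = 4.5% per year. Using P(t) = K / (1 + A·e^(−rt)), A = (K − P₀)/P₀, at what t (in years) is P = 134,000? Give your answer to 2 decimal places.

A = (384000 − 26100)/26100 = 13.71264
134000 = 384000/(1 + 13.71264·e^(−0.045t)) → 1 + 13.71264·e^(−0.045t) = 2.86567
e^(−0.045t) = 0.136055 → t = ln(7.34998)/0.045 = 1.9947/0.045

t ≈ 44.33 years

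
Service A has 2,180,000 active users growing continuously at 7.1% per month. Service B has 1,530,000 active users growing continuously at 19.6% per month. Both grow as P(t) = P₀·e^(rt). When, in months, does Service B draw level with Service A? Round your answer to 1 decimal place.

2180000·e^(0.071t) = 1530000·e^(0.196t)
2180000/1530000 = e^((0.196 − 0.071)t) → ln(1.42484) = 0.125·t
t = 0.35406 / 0.125

t ≈ 2.8 months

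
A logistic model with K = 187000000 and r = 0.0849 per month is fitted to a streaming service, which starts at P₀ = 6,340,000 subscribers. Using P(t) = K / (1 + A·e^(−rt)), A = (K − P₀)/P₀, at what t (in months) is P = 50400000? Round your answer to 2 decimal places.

t ≈ 27.71 months

A = (187000000 − 6340000)/6340000 = 28.49527
50400000 = 187000000/(1 + 28.49527·e^(−0.0849t)) → 1 + 28.49527·e^(−0.0849t) = 3.71032
e^(−0.0849t) = 0.095115 → t = ln(10.51363)/0.0849 = 2.35267/0.0849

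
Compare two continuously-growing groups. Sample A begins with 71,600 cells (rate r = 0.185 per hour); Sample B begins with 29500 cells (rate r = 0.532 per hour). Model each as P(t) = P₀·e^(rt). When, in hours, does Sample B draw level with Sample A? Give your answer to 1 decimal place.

t ≈ 2.6 hours

71600·e^(0.185t) = 29500·e^(0.532t)
71600/29500 = e^((0.532 − 0.185)t) → ln(2.42712) = 0.347·t
t = 0.8867 / 0.347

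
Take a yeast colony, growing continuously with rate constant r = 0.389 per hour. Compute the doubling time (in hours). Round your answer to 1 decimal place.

doubling time = ln(2) / |r| = 0.69315 / 0.389

doubling time ≈ 1.8 hours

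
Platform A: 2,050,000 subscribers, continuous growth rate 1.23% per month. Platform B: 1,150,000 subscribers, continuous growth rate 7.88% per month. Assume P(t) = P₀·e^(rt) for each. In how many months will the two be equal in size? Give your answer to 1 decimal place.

t ≈ 8.7 months

2050000·e^(0.0123t) = 1150000·e^(0.0788t)
2050000/1150000 = e^((0.0788 − 0.0123)t) → ln(1.78261) = 0.0665·t
t = 0.57808 / 0.0665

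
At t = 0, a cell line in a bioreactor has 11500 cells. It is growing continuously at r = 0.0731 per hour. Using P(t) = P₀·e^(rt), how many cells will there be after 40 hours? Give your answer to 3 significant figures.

≈ 214,000 cells

P(40) = 11500 · e^(0.0731·40) = 11500 · e^(2.924)
= 11500 · 18.6156 ≈ 214079.41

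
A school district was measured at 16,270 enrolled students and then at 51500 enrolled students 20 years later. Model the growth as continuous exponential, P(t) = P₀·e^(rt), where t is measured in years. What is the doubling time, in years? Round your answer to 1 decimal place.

doubling time ≈ 12.0 years

r = ln(51500/16270) / 20 = ln(3.16533) / 20 ≈ 0.057613 per year
doubling time = ln 2 / |r| = 0.69315 / 0.057613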